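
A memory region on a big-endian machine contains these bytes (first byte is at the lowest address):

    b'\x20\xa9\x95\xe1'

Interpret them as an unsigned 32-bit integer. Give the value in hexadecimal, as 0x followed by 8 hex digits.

Big-endian: lowest address holds the most-significant byte.
The bytes are already most-significant first: 0x20A995E1.

0x20A995E1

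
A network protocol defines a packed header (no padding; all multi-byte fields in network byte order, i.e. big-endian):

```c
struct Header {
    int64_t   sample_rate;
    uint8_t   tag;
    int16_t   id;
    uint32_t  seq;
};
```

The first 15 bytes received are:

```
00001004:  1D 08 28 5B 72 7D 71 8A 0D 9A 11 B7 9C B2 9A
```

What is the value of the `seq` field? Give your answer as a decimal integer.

`seq` follows `sample_rate` (8 B), `tag` (1 B), `id` (2 B), so it starts at offset 8 + 1 + 2 = 11 and occupies 4 bytes.
Bytes at offsets 11..14: B7 9C B2 9A.
Big-endian stores the most-significant byte at the lowest address.
The bytes are already most-significant first: 0xB79CB29A.
0xB79CB29A = 3080499866.

3080499866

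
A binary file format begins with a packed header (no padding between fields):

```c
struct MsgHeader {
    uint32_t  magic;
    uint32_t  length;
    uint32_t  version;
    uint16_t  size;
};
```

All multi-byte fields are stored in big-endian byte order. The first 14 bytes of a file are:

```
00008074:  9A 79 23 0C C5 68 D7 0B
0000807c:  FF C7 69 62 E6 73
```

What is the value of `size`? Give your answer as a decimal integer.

58995

`size` follows `magic` (4 B), `length` (4 B), `version` (4 B), so it starts at offset 4 + 4 + 4 = 12 and occupies 2 bytes.
Bytes at offsets 12..13: E6 73.
In big-endian order the high byte comes first in memory.
The bytes are already most-significant first: 0xE673.
0xE673 = 58995.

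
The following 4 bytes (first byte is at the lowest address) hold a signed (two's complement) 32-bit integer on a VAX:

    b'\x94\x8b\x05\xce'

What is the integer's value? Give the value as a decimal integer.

-838497388

In little-endian order the low byte comes first in memory.
Reassemble most-significant byte first: CE 05 8B 94 → 0xCE058B94.
Top bit is set, so as a signed 32-bit value this is 0xCE058B94 − 2^32 = -838497388.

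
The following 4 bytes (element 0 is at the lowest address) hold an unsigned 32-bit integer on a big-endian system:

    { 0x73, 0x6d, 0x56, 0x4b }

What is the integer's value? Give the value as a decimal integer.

1936545355

Big-endian: lowest address holds the most-significant byte.
The bytes are already most-significant first: 0x736D564B.
0x736D564B = 1936545355.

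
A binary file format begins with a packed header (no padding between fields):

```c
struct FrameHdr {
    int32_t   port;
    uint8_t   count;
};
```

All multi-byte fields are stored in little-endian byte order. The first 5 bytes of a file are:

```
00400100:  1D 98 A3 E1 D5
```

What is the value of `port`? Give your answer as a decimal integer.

-509372387

`port` is the first field, at byte offset 0, occupying 4 bytes.
Bytes at offsets 0..3: 1D 98 A3 E1.
Little-endian: lowest address holds the least-significant byte.
Reassemble most-significant byte first: E1 A3 98 1D → 0xE1A3981D.
Top bit is set, so as a signed 32-bit value this is 0xE1A3981D − 2^32 = -509372387.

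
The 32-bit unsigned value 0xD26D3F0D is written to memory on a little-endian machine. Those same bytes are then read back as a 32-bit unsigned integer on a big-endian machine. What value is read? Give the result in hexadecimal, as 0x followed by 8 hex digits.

0x0D3F6DD2

Stored little-endian, the bytes at ascending addresses are 0D 3F 6D D2.
Read back as big-endian, the last byte is least significant, giving 0x0D3F6DD2.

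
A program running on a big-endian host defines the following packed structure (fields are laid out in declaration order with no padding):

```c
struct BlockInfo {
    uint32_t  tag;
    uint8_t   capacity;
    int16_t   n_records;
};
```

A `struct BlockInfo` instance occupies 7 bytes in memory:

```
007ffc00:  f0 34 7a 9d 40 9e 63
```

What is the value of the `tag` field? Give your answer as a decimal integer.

`tag` is the first field, at byte offset 0, occupying 4 bytes.
Bytes at offsets 0..3: F0 34 7A 9D.
Big-endian: lowest address holds the most-significant byte.
The bytes are already most-significant first: 0xF0347A9D.
0xF0347A9D = 4029971101.

4029971101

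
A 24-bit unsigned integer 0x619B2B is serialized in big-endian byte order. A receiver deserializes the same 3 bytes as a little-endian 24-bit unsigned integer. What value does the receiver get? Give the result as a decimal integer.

Stored big-endian, the bytes at ascending addresses are 61 9B 2B.
Read back as little-endian, the first byte is least significant, giving 0x2B9B61.
0x2B9B61 = 2857825.

2857825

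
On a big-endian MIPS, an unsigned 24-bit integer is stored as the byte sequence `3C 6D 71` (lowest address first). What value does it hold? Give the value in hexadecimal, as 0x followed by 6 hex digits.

Big-endian stores the most-significant byte at the lowest address.
The bytes are already most-significant first: 0x3C6D71.

0x3C6D71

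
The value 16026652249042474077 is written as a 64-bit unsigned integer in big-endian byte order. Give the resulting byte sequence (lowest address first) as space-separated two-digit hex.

DE 6A 1B 4E C2 E4 54 5D

16026652249042474077 in hexadecimal, padded to 64 bits, is 0xDE6A1B4EC2E4545D.
Split into bytes (most-significant first): DE 6A 1B 4E C2 E4 54 5D.
Big-endian: lowest address holds the most-significant byte.
So the memory order matches the most-significant-first order: DE 6A 1B 4E C2 E4 54 5D.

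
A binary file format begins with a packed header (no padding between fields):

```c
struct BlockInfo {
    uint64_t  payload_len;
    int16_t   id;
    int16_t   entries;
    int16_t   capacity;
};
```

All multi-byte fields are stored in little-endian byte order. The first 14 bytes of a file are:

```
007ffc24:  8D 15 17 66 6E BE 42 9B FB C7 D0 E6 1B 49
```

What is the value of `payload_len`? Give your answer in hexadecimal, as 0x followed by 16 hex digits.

`payload_len` is the first field, at byte offset 0, occupying 8 bytes.
Bytes at offsets 0..7: 8D 15 17 66 6E BE 42 9B.
Little-endian: lowest address holds the least-significant byte.
Reassemble most-significant byte first: 9B 42 BE 6E 66 17 15 8D → 0x9B42BE6E6617158D.

0x9B42BE6E6617158D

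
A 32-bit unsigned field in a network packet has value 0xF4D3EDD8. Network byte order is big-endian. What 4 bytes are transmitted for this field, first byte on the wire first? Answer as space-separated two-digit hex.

F4 D3 ED D8

Split into bytes (most-significant first): F4 D3 ED D8.
In big-endian order the high byte comes first in memory.
So the memory order matches the most-significant-first order: F4 D3 ED D8.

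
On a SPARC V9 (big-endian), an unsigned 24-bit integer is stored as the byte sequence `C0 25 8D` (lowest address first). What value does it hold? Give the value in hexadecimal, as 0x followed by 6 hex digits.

0xC0258D

Big-endian: lowest address holds the most-significant byte.
The bytes are already most-significant first: 0xC0258D.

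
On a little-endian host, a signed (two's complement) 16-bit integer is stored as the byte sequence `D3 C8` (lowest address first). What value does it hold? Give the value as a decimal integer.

Little-endian stores the least-significant byte at the lowest address.
Reassemble most-significant byte first: C8 D3 → 0xC8D3.
Top bit is set, so as a signed 16-bit value this is 0xC8D3 − 2^16 = -14125.

-14125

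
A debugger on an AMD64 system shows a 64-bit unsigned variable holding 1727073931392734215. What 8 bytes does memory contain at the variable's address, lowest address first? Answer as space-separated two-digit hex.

1727073931392734215 in hexadecimal, padded to 64 bits, is 0x17F7CC9715805407.
Split into bytes (most-significant first): 17 F7 CC 97 15 80 54 07.
Little-endian: lowest address holds the least-significant byte.
So at ascending addresses the bytes are 07 54 80 15 97 CC F7 17.

07 54 80 15 97 CC F7 17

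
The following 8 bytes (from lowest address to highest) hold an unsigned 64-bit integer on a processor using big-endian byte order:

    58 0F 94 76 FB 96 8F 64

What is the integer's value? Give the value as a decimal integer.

Big-endian stores the most-significant byte at the lowest address.
The bytes are already most-significant first: 0x580F9476FB968F64.
0x580F9476FB968F64 = 6345453638736318308.

6345453638736318308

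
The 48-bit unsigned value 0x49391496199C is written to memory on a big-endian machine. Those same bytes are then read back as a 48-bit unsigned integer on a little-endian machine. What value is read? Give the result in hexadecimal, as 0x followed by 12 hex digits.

Stored big-endian, the bytes at ascending addresses are 49 39 14 96 19 9C.
Read back as little-endian, the first byte is least significant, giving 0x9C1996143949.

0x9C1996143949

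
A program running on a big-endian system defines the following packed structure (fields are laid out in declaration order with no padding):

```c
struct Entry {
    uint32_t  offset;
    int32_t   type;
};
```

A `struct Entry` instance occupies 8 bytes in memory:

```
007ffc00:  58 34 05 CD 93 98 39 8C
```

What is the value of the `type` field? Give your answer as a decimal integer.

`type` follows `offset` (4 bytes), so it starts at byte offset 4 and occupies 4 bytes.
Bytes at offsets 4..7: 93 98 39 8C.
In big-endian order the high byte comes first in memory.
The bytes are already most-significant first: 0x9398398C.
Top bit is set, so as a signed 32-bit value this is 0x9398398C − 2^32 = -1818740340.

-1818740340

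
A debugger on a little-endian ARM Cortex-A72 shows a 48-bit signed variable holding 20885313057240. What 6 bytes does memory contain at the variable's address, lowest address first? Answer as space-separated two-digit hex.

20885313057240 in hexadecimal, padded to 48 bits, is 0x12FEBDAA71D8.
Split into bytes (most-significant first): 12 FE BD AA 71 D8.
Little-endian: lowest address holds the least-significant byte.
So at ascending addresses the bytes are D8 71 AA BD FE 12.

D8 71 AA BD FE 12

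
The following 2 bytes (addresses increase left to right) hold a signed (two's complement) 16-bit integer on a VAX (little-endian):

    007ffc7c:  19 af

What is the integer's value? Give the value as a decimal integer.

-20711

Little-endian stores the least-significant byte at the lowest address.
Reassemble most-significant byte first: AF 19 → 0xAF19.
Top bit is set, so as a signed 16-bit value this is 0xAF19 − 2^16 = -20711.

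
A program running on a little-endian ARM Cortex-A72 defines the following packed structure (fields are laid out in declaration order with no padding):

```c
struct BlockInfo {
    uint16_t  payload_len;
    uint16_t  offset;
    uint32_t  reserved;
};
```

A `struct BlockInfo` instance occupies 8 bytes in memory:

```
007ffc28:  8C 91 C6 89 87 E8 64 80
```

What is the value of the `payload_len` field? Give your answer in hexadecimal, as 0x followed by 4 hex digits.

0x918C

`payload_len` is the first field, at byte offset 0, occupying 2 bytes.
Bytes at offsets 0..1: 8C 91.
Little-endian: lowest address holds the least-significant byte.
Reassemble most-significant byte first: 91 8C → 0x918C.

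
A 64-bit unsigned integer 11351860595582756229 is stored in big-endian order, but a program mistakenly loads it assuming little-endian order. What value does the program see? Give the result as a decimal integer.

9648247669707606429

11351860595582756229 in 64-bit hexadecimal is 0x9D89E9112376E585.
Stored big-endian, the bytes at ascending addresses are 9D 89 E9 11 23 76 E5 85.
Read back as little-endian, the first byte is least significant, giving 0x85E5762311E9899D.
0x85E5762311E9899D = 9648247669707606429.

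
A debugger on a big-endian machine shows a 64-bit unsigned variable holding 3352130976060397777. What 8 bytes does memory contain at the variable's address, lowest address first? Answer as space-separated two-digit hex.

3352130976060397777 in hexadecimal, padded to 64 bits, is 0x2E85295CC4A9D8D1.
Split into bytes (most-significant first): 2E 85 29 5C C4 A9 D8 D1.
Big-endian: lowest address holds the most-significant byte.
So the memory order matches the most-significant-first order: 2E 85 29 5C C4 A9 D8 D1.

2E 85 29 5C C4 A9 D8 D1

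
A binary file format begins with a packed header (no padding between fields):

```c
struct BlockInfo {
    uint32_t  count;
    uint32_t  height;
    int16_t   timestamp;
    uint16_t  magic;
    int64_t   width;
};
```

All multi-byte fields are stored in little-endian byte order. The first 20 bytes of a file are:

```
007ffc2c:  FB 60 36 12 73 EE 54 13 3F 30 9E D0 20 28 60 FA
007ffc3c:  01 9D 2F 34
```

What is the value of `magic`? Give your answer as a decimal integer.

`magic` follows `count` (4 B), `height` (4 B), `timestamp` (2 B), so it starts at offset 4 + 4 + 2 = 10 and occupies 2 bytes.
Bytes at offsets 10..11: 9E D0.
Little-endian stores the least-significant byte at the lowest address.
Reassemble most-significant byte first: D0 9E → 0xD09E.
0xD09E = 53406.

53406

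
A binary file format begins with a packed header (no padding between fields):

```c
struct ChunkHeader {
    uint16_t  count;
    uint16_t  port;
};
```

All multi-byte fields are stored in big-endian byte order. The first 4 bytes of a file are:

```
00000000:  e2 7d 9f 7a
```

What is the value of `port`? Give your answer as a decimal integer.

`port` follows `count` (2 bytes), so it starts at byte offset 2 and occupies 2 bytes.
Bytes at offsets 2..3: 9F 7A.
Big-endian stores the most-significant byte at the lowest address.
The bytes are already most-significant first: 0x9F7A.
0x9F7A = 40826.

40826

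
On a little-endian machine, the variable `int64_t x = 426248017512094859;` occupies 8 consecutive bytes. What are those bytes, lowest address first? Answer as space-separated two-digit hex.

426248017512094859 in hexadecimal, padded to 64 bits, is 0x05EA56504605DC8B.
Split into bytes (most-significant first): 05 EA 56 50 46 05 DC 8B.
Little-endian stores the least-significant byte at the lowest address.
So at ascending addresses the bytes are 8B DC 05 46 50 56 EA 05.

8B DC 05 46 50 56 EA 05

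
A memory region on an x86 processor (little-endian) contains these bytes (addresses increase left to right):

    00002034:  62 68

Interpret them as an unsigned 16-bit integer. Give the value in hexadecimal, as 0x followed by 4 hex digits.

0x6862

Little-endian: lowest address holds the least-significant byte.
Reassemble most-significant byte first: 68 62 → 0x6862.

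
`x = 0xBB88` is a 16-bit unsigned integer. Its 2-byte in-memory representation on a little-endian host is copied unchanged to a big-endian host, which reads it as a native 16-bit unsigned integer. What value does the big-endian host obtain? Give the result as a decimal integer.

35003

Stored little-endian, the bytes at ascending addresses are 88 BB.
Read back as big-endian, the last byte is least significant, giving 0x88BB.
0x88BB = 35003.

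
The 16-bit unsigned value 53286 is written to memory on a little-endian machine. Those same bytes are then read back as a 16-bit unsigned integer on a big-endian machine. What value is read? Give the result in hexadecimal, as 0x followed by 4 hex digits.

53286 in 16-bit hexadecimal is 0xD026.
Stored little-endian, the bytes at ascending addresses are 26 D0.
Read back as big-endian, the last byte is least significant, giving 0x26D0.

0x26D0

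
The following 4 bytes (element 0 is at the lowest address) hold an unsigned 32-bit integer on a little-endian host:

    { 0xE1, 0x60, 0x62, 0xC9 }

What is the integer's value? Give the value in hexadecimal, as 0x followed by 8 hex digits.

In little-endian order the low byte comes first in memory.
Reassemble most-significant byte first: C9 62 60 E1 → 0xC96260E1.

0xC96260E1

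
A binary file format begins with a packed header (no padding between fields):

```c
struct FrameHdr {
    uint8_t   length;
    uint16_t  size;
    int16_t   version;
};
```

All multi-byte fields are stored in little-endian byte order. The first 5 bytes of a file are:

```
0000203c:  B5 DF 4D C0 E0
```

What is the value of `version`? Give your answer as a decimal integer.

-8000

`version` follows `length` (1 B), `size` (2 B), so it starts at offset 1 + 2 = 3 and occupies 2 bytes.
Bytes at offsets 3..4: C0 E0.
Little-endian: lowest address holds the least-significant byte.
Reassemble most-significant byte first: E0 C0 → 0xE0C0.
Top bit is set, so as a signed 16-bit value this is 0xE0C0 − 2^16 = -8000.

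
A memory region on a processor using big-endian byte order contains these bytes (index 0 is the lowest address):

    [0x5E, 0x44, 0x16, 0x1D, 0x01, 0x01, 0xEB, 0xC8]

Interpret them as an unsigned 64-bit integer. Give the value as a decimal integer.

6792578451808316360

In big-endian order the high byte comes first in memory.
The bytes are already most-significant first: 0x5E44161D0101EBC8.
0x5E44161D0101EBC8 = 6792578451808316360.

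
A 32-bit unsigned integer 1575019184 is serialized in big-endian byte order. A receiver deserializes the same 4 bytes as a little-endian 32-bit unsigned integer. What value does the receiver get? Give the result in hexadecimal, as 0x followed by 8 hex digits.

1575019184 in 32-bit hexadecimal is 0x5DE0E2B0.
Stored big-endian, the bytes at ascending addresses are 5D E0 E2 B0.
Read back as little-endian, the first byte is least significant, giving 0xB0E2E05D.

0xB0E2E05D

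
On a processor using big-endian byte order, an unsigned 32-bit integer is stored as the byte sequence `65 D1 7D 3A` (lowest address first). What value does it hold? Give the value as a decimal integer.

1708227898

In big-endian order the high byte comes first in memory.
The bytes are already most-significant first: 0x65D17D3A.
0x65D17D3A = 1708227898.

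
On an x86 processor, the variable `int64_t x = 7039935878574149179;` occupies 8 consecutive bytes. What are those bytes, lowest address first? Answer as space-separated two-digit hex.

7039935878574149179 in hexadecimal, padded to 64 bits, is 0x61B2E061E3F08E3B.
Split into bytes (most-significant first): 61 B2 E0 61 E3 F0 8E 3B.
Little-endian: lowest address holds the least-significant byte.
So at ascending addresses the bytes are 3B 8E F0 E3 61 E0 B2 61.

3B 8E F0 E3 61 E0 B2 61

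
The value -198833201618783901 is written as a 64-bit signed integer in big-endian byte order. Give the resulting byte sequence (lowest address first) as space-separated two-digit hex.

Two's complement of -198833201618783901 in 64 bits: 198833201618783901 = 0x02C265BE500A8E9D; invert → 0xFD3D9A41AFF57162; add 1 → 0xFD3D9A41AFF57163.
Split into bytes (most-significant first): FD 3D 9A 41 AF F5 71 63.
In big-endian order the high byte comes first in memory.
So the memory order matches the most-significant-first order: FD 3D 9A 41 AF F5 71 63.

FD 3D 9A 41 AF F5 71 63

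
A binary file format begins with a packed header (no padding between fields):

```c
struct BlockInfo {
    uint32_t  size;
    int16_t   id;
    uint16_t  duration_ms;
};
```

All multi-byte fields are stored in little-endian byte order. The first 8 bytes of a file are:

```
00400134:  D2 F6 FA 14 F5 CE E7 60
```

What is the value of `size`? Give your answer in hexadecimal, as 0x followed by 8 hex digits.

`size` is the first field, at byte offset 0, occupying 4 bytes.
Bytes at offsets 0..3: D2 F6 FA 14.
Little-endian: lowest address holds the least-significant byte.
Reassemble most-significant byte first: 14 FA F6 D2 → 0x14FAF6D2.

0x14FAF6D2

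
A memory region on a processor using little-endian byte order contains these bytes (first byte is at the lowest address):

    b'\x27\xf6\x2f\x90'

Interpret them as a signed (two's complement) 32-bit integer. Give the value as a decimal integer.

Little-endian: lowest address holds the least-significant byte.
Reassemble most-significant byte first: 90 2F F6 27 → 0x902FF627.
Top bit is set, so as a signed 32-bit value this is 0x902FF627 − 2^32 = -1875904985.

-1875904985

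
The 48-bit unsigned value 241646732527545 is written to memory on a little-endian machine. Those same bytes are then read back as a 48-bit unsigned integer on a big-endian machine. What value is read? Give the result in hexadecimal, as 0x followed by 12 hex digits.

241646732527545 in 48-bit hexadecimal is 0xDBC6C3A747B9.
Stored little-endian, the bytes at ascending addresses are B9 47 A7 C3 C6 DB.
Read back as big-endian, the last byte is least significant, giving 0xB947A7C3C6DB.

0xB947A7C3C6DB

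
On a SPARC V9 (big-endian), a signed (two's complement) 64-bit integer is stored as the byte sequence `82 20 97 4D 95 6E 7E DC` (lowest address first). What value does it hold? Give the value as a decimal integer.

-9070083290048856356

In big-endian order the high byte comes first in memory.
The bytes are already most-significant first: 0x8220974D956E7EDC.
Top bit is set, so as a signed 64-bit value this is 0x8220974D956E7EDC − 2^64 = -9070083290048856356.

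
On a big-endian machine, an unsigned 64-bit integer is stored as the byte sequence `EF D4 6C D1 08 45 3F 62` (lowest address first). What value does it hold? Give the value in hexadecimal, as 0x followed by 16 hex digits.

In big-endian order the high byte comes first in memory.
The bytes are already most-significant first: 0xEFD46CD108453F62.

0xEFD46CD108453F62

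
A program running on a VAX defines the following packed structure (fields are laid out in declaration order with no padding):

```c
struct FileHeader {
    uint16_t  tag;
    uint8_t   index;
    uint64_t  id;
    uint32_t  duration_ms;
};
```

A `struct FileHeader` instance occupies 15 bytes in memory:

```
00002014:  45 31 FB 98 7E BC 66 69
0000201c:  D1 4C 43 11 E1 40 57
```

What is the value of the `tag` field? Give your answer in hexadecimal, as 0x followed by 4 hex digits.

0x3145

`tag` is the first field, at byte offset 0, occupying 2 bytes.
Bytes at offsets 0..1: 45 31.
In little-endian order the low byte comes first in memory.
Reassemble most-significant byte first: 31 45 → 0x3145.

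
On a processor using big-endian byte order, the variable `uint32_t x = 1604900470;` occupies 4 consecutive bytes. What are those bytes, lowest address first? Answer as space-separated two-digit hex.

5F A8 D6 76

1604900470 in hexadecimal, padded to 32 bits, is 0x5FA8D676.
Split into bytes (most-significant first): 5F A8 D6 76.
Big-endian stores the most-significant byte at the lowest address.
So the memory order matches the most-significant-first order: 5F A8 D6 76.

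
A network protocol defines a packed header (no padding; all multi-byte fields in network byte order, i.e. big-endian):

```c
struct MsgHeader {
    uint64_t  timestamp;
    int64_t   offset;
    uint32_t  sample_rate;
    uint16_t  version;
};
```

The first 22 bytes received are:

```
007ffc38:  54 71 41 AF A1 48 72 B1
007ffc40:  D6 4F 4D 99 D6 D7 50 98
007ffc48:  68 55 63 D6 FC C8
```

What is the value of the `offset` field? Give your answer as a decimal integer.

`offset` follows `timestamp` (8 bytes), so it starts at byte offset 8 and occupies 8 bytes.
Bytes at offsets 8..15: D6 4F 4D 99 D6 D7 50 98.
Big-endian stores the most-significant byte at the lowest address.
The bytes are already most-significant first: 0xD64F4D99D6D75098.
Top bit is set, so as a signed 64-bit value this is 0xD64F4D99D6D75098 − 2^64 = -3004097103303061352.

-3004097103303061352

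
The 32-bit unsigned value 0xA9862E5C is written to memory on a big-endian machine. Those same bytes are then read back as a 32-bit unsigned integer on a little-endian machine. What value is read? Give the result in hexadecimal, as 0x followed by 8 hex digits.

0x5C2E86A9

Stored big-endian, the bytes at ascending addresses are A9 86 2E 5C.
Read back as little-endian, the first byte is least significant, giving 0x5C2E86A9.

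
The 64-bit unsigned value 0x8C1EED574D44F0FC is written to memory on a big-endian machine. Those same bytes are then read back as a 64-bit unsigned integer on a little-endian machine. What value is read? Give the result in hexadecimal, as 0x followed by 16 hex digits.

0xFCF0444D57ED1E8C

Stored big-endian, the bytes at ascending addresses are 8C 1E ED 57 4D 44 F0 FC.
Read back as little-endian, the first byte is least significant, giving 0xFCF0444D57ED1E8C.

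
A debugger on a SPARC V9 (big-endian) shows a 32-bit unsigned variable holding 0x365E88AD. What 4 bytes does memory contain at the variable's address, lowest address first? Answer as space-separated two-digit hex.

36 5E 88 AD

Split into bytes (most-significant first): 36 5E 88 AD.
In big-endian order the high byte comes first in memory.
So the memory order matches the most-significant-first order: 36 5E 88 AD.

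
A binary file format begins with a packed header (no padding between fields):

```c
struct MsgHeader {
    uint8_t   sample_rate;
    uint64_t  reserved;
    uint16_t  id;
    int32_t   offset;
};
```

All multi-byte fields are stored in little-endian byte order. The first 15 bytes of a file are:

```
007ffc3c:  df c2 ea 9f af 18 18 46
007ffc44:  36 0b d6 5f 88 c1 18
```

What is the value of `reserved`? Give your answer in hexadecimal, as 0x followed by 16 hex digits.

`reserved` follows `sample_rate` (1 byte), so it starts at byte offset 1 and occupies 8 bytes.
Bytes at offsets 1..8: C2 EA 9F AF 18 18 46 36.
Little-endian: lowest address holds the least-significant byte.
Reassemble most-significant byte first: 36 46 18 18 AF 9F EA C2 → 0x36461818AF9FEAC2.

0x36461818AF9FEAC2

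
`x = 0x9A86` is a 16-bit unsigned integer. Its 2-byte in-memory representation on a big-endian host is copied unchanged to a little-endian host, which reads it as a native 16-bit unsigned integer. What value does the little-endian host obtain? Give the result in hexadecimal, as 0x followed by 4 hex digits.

0x869A

Stored big-endian, the bytes at ascending addresses are 9A 86.
Read back as little-endian, the first byte is least significant, giving 0x869A.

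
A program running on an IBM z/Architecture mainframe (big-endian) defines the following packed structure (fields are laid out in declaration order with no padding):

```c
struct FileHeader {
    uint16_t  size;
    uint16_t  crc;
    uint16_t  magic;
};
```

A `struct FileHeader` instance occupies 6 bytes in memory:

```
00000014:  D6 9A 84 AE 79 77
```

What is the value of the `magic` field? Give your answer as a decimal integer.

31095

`magic` follows `size` (2 B), `crc` (2 B), so it starts at offset 2 + 2 = 4 and occupies 2 bytes.
Bytes at offsets 4..5: 79 77.
Big-endian stores the most-significant byte at the lowest address.
The bytes are already most-significant first: 0x7977.
0x7977 = 31095.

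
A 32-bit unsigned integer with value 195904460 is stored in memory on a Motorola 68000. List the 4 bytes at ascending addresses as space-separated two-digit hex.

195904460 in hexadecimal, padded to 32 bits, is 0x0BAD43CC.
Split into bytes (most-significant first): 0B AD 43 CC.
Big-endian stores the most-significant byte at the lowest address.
So the memory order matches the most-significant-first order: 0B AD 43 CC.

0B AD 43 CC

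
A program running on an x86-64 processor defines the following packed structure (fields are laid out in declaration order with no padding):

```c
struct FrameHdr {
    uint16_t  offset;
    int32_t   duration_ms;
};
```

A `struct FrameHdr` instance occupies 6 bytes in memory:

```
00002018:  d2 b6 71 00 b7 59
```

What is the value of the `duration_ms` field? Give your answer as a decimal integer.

1505165425

`duration_ms` follows `offset` (2 bytes), so it starts at byte offset 2 and occupies 4 bytes.
Bytes at offsets 2..5: 71 00 B7 59.
In little-endian order the low byte comes first in memory.
Reassemble most-significant byte first: 59 B7 00 71 → 0x59B70071.
0x59B70071 = 1505165425.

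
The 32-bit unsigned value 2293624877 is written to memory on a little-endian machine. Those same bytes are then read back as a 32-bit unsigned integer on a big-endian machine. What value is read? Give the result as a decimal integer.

770749832

2293624877 in 32-bit hexadecimal is 0x88B5F02D.
Stored little-endian, the bytes at ascending addresses are 2D F0 B5 88.
Read back as big-endian, the last byte is least significant, giving 0x2DF0B588.
0x2DF0B588 = 770749832.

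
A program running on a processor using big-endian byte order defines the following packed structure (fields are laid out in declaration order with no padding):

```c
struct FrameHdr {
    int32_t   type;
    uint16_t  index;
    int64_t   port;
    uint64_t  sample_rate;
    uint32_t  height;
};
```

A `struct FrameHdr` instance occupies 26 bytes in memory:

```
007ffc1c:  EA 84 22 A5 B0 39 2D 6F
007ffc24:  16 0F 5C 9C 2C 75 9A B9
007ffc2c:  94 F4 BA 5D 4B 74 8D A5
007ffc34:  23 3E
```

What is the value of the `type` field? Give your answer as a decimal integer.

-360439131

`type` is the first field, at byte offset 0, occupying 4 bytes.
Bytes at offsets 0..3: EA 84 22 A5.
In big-endian order the high byte comes first in memory.
The bytes are already most-significant first: 0xEA8422A5.
Top bit is set, so as a signed 32-bit value this is 0xEA8422A5 − 2^32 = -360439131.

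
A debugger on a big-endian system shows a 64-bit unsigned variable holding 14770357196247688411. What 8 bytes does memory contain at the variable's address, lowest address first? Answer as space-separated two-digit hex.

14770357196247688411 in hexadecimal, padded to 64 bits, is 0xCCFAD99CFFFA64DB.
Split into bytes (most-significant first): CC FA D9 9C FF FA 64 DB.
In big-endian order the high byte comes first in memory.
So the memory order matches the most-significant-first order: CC FA D9 9C FF FA 64 DB.

CC FA D9 9C FF FA 64 DB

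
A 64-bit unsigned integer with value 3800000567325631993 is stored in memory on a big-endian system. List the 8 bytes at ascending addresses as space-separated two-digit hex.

34 BC 50 61 F9 BA 25 F9

3800000567325631993 in hexadecimal, padded to 64 bits, is 0x34BC5061F9BA25F9.
Split into bytes (most-significant first): 34 BC 50 61 F9 BA 25 F9.
Big-endian stores the most-significant byte at the lowest address.
So the memory order matches the most-significant-first order: 34 BC 50 61 F9 BA 25 F9.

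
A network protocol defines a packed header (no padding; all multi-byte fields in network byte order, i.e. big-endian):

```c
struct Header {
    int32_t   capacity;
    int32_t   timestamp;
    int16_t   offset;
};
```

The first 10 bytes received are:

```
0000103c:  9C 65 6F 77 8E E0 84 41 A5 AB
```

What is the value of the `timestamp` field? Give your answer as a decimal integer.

-1897888703

`timestamp` follows `capacity` (4 bytes), so it starts at byte offset 4 and occupies 4 bytes.
Bytes at offsets 4..7: 8E E0 84 41.
Big-endian: lowest address holds the most-significant byte.
The bytes are already most-significant first: 0x8EE08441.
Top bit is set, so as a signed 32-bit value this is 0x8EE08441 − 2^32 = -1897888703.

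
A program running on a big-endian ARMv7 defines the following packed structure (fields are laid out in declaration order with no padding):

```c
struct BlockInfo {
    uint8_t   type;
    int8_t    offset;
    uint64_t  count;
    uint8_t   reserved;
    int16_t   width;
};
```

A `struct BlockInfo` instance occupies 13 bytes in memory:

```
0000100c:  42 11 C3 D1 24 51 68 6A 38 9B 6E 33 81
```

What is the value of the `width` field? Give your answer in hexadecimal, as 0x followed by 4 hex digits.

`width` follows `type` (1 B), `offset` (1 B), `count` (8 B), `reserved` (1 B), so it starts at offset 1 + 1 + 8 + 1 = 11 and occupies 2 bytes.
Bytes at offsets 11..12: 33 81.
Big-endian: lowest address holds the most-significant byte.
The bytes are already most-significant first: 0x3381.

0x3381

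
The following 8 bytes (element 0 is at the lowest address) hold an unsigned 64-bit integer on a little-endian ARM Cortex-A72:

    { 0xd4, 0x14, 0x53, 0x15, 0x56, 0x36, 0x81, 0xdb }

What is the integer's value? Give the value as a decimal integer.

Little-endian stores the least-significant byte at the lowest address.
Reassemble most-significant byte first: DB 81 36 56 15 53 14 D4 → 0xDB813656155314D4.
0xDB813656155314D4 = 15816983109654746324.

15816983109654746324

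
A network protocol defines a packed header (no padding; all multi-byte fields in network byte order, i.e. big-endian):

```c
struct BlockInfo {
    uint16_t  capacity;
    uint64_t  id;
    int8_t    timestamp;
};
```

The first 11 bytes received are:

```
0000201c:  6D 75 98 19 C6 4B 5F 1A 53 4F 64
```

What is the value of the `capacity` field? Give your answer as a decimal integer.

`capacity` is the first field, at byte offset 0, occupying 2 bytes.
Bytes at offsets 0..1: 6D 75.
In big-endian order the high byte comes first in memory.
The bytes are already most-significant first: 0x6D75.
0x6D75 = 28021.

28021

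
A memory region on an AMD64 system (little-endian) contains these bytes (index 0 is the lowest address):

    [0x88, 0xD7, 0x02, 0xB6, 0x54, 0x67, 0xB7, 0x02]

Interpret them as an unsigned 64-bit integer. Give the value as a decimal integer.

195738722342459272

Little-endian: lowest address holds the least-significant byte.
Reassemble most-significant byte first: 02 B7 67 54 B6 02 D7 88 → 0x02B76754B602D788.
0x02B76754B602D788 = 195738722342459272.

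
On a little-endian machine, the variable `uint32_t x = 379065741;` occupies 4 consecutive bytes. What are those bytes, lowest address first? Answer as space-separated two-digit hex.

8D 15 98 16

379065741 in hexadecimal, padded to 32 bits, is 0x1698158D.
Split into bytes (most-significant first): 16 98 15 8D.
In little-endian order the low byte comes first in memory.
So at ascending addresses the bytes are 8D 15 98 16.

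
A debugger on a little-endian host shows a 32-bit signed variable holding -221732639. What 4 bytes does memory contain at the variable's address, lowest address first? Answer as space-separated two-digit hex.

Two's complement of -221732639 in 32 bits: 221732639 = 0x0D375F1F; invert → 0xF2C8A0E0; add 1 → 0xF2C8A0E1.
Split into bytes (most-significant first): F2 C8 A0 E1.
Little-endian stores the least-significant byte at the lowest address.
So at ascending addresses the bytes are E1 A0 C8 F2.

E1 A0 C8 F2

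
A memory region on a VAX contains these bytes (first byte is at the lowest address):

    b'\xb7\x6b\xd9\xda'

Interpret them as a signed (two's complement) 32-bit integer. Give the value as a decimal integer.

Little-endian: lowest address holds the least-significant byte.
Reassemble most-significant byte first: DA D9 6B B7 → 0xDAD96BB7.
Top bit is set, so as a signed 32-bit value this is 0xDAD96BB7 − 2^32 = -623285321.

-623285321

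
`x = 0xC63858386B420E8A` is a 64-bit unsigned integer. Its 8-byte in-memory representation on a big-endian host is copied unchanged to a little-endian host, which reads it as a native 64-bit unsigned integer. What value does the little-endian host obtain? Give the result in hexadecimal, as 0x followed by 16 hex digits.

0x8A0E426B385838C6

Stored big-endian, the bytes at ascending addresses are C6 38 58 38 6B 42 0E 8A.
Read back as little-endian, the first byte is least significant, giving 0x8A0E426B385838C6.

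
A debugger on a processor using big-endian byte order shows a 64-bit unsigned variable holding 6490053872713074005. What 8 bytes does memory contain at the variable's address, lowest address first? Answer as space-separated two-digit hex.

6490053872713074005 in hexadecimal, padded to 64 bits, is 0x5A114D9C88360555.
Split into bytes (most-significant first): 5A 11 4D 9C 88 36 05 55.
In big-endian order the high byte comes first in memory.
So the memory order matches the most-significant-first order: 5A 11 4D 9C 88 36 05 55.

5A 11 4D 9C 88 36 05 55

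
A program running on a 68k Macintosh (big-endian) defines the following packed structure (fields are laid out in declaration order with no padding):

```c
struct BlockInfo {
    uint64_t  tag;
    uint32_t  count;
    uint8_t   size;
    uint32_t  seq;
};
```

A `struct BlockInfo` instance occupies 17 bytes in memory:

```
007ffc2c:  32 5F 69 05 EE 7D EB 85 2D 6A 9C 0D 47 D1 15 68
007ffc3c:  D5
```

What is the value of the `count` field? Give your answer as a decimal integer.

`count` follows `tag` (8 bytes), so it starts at byte offset 8 and occupies 4 bytes.
Bytes at offsets 8..11: 2D 6A 9C 0D.
Big-endian: lowest address holds the most-significant byte.
The bytes are already most-significant first: 0x2D6A9C0D.
0x2D6A9C0D = 761961485.

761961485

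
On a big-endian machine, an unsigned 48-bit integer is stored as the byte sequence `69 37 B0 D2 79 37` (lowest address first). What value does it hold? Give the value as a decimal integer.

Big-endian: lowest address holds the most-significant byte.
The bytes are already most-significant first: 0x6937B0D27937.
0x6937B0D27937 = 115687910701367.

115687910701367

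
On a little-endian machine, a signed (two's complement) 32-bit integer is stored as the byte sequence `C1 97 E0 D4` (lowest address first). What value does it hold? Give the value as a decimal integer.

-723478591

Little-endian stores the least-significant byte at the lowest address.
Reassemble most-significant byte first: D4 E0 97 C1 → 0xD4E097C1.
Top bit is set, so as a signed 32-bit value this is 0xD4E097C1 − 2^32 = -723478591.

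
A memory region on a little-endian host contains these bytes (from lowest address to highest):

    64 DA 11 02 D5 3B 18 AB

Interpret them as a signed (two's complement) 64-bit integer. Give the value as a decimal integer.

-6118074307734021532

Little-endian stores the least-significant byte at the lowest address.
Reassemble most-significant byte first: AB 18 3B D5 02 11 DA 64 → 0xAB183BD50211DA64.
Top bit is set, so as a signed 64-bit value this is 0xAB183BD50211DA64 − 2^64 = -6118074307734021532.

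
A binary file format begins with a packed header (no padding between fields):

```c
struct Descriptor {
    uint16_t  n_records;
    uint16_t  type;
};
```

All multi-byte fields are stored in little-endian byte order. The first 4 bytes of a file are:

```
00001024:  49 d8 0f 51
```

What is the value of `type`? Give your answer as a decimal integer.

`type` follows `n_records` (2 bytes), so it starts at byte offset 2 and occupies 2 bytes.
Bytes at offsets 2..3: 0F 51.
Little-endian: lowest address holds the least-significant byte.
Reassemble most-significant byte first: 51 0F → 0x510F.
0x510F = 20751.

20751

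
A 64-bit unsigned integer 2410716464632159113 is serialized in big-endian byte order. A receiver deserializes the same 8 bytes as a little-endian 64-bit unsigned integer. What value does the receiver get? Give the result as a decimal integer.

9933697371434480673

2410716464632159113 in 64-bit hexadecimal is 0x217495DA2095DB89.
Stored big-endian, the bytes at ascending addresses are 21 74 95 DA 20 95 DB 89.
Read back as little-endian, the first byte is least significant, giving 0x89DB9520DA957421.
0x89DB9520DA957421 = 9933697371434480673.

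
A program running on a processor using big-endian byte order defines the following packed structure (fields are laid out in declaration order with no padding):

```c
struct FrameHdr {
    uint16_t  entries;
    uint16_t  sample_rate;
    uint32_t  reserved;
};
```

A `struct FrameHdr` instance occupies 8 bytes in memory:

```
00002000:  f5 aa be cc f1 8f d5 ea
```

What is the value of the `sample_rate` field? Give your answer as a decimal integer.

`sample_rate` follows `entries` (2 bytes), so it starts at byte offset 2 and occupies 2 bytes.
Bytes at offsets 2..3: BE CC.
Big-endian: lowest address holds the most-significant byte.
The bytes are already most-significant first: 0xBECC.
0xBECC = 48844.

48844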